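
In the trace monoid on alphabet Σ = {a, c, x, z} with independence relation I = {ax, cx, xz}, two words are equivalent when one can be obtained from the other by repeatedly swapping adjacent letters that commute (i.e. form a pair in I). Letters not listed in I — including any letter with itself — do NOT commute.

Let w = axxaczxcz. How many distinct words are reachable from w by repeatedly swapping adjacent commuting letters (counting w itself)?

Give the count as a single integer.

84

piece 0:a — minimal
piece 1:x — minimal
piece 2:x rests on {1:x}
piece 3:a rests on {0:a}
piece 4:c rests on {3:a}
piece 5:z rests on {4:c}
piece 6:x rests on {2:x}
piece 7:c rests on {5:z}
piece 8:z rests on {7:c}
minimal pieces: {0:a, 1:x}
ways to finish when only these pieces remain (= sum over removing one remaining piece with nothing left below it):
  1 left: {6}→1  {8}→1
  2 left: {2,6}→1  {6,8}→2  {7,8}→1
  3 left: {1,2,6}→1  {2,6,8}→3  {5,7,8}→1  {6,7,8}→3
  4 left: {1,2,6,8}→4  {2,6,7,8}→6  {4,5,7,8}→1  {5,6,7,8}→4
  5 left: {1,2,6,7,8}→10  {2,5,6,7,8}→10  {3,4,5,7,8}→1  {4,5,6,7,8}→5
  6 left: {0,3,4,5,7,8}→1  {1,2,5,6,7,8}→20  {2,4,5,6,7,8}→15  {3,4,5,6,7,8}→6
  7 left: {0,3,4,5,6,7,8}→7  {1,2,4,5,6,7,8}→35  {2,3,4,5,6,7,8}→21
  placing 0:a first → 56 extensions
  placing 1:x first → 28 extensions
total linear extensions = 84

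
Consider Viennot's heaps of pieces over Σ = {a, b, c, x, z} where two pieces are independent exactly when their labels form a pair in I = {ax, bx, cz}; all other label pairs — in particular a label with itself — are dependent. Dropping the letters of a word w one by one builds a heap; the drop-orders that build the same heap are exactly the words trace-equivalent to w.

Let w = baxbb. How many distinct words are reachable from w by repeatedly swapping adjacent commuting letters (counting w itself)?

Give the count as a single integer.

0(b) covers ∅
1(a) covers 0:b
2(x) covers ∅
3(b) covers 1:a
4(b) covers 3:b
floor of heap: 0:b, 2:x
completions by unplaced set U, small U first (add the entries for U minus each lowest piece of U):
  |U|=1: {2}:1  {4}:1
  |U|=2: {2,4}:2  {3,4}:1
  |U|=3: {1,3,4}:1  {2,3,4}:3
  start at 0(b): 4
  start at 2(x): 1
sum over floor = 5

5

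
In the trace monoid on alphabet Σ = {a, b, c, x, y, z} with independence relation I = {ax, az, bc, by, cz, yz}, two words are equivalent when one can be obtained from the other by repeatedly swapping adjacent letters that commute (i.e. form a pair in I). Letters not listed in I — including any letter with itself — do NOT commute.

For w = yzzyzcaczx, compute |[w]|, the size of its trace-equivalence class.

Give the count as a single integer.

0(y) covers ∅
1(z) covers ∅
2(z) covers 1:z
3(y) covers 0:y
4(z) covers 2:z
5(c) covers 3:y
6(a) covers 5:c
7(c) covers 6:a
8(z) covers 4:z
9(x) covers 7:c, 8:z
floor of heap: 0:y, 1:z
completions by unplaced set U, small U first (add the entries for U minus each lowest piece of U):
  |U|=1: {9}:1
  |U|=2: {7,9}:1  {8,9}:1
  |U|=3: {4,8,9}:1  {6,7,9}:1  {7,8,9}:2
  |U|=4: {2,4,8,9}:1  {4,7,8,9}:3  {5,6,7,9}:1  {6,7,8,9}:3
  |U|=5: {1,2,4,8,9}:1  {2,4,7,8,9}:4  {3,5,6,7,9}:1  {4,6,7,8,9}:6  {5,6,7,8,9}:4
  |U|=6: {0,3,5,6,7,9}:1  {1,2,4,7,8,9}:5  {2,4,6,7,8,9}:10  {3,5,6,7,8,9}:5  {4,5,6,7,8,9}:10
  |U|=7: {0,3,5,6,7,8,9}:6  {1,2,4,6,7,8,9}:15  {2,4,5,6,7,8,9}:20  {3,4,5,6,7,8,9}:15
  |U|=8: {0,3,4,5,6,7,8,9}:21  {1,2,4,5,6,7,8,9}:35  {2,3,4,5,6,7,8,9}:35
  start at 0(y): 70
  start at 1(z): 56
sum over floor = 126

126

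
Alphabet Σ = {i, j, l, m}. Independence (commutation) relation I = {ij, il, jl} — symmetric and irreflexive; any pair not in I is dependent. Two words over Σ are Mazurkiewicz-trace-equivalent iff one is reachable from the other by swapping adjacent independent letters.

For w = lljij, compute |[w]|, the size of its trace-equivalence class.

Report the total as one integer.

30

0(l) covers ∅
1(l) covers 0:l
2(j) covers ∅
3(i) covers ∅
4(j) covers 2:j
floor of heap: 0:l, 2:j, 3:i
completions by unplaced set U, small U first (add the entries for U minus each lowest piece of U):
  |U|=1: {1}:1  {3}:1  {4}:1
  |U|=2: {0,1}:1  {1,3}:2  {1,4}:2  {2,4}:1  {3,4}:2
  |U|=3: {0,1,3}:3  {0,1,4}:3  {1,2,4}:3  {1,3,4}:6  {2,3,4}:3
  start at 0(l): 12
  start at 2(j): 12
  start at 3(i): 6
sum over floor = 30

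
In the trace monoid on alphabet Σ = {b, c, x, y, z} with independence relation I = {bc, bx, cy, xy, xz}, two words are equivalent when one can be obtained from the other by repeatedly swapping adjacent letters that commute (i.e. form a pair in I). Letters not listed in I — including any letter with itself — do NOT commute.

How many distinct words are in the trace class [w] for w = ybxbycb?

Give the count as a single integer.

21

piece 0:y — minimal
piece 1:b rests on {0:y}
piece 2:x — minimal
piece 3:b rests on {1:b}
piece 4:y rests on {3:b}
piece 5:c rests on {2:x}
piece 6:b rests on {4:y}
minimal pieces: {0:y, 2:x}
ways to finish when only these pieces remain (= sum over removing one remaining piece with nothing left below it):
  1 left: {5}→1  {6}→1
  2 left: {2,5}→1  {4,6}→1  {5,6}→2
  3 left: {2,5,6}→3  {3,4,6}→1  {4,5,6}→3
  4 left: {1,3,4,6}→1  {2,4,5,6}→6  {3,4,5,6}→4
  5 left: {0,1,3,4,6}→1  {1,3,4,5,6}→5  {2,3,4,5,6}→10
  placing 0:y first → 15 extensions
  placing 2:x first → 6 extensions
total linear extensions = 21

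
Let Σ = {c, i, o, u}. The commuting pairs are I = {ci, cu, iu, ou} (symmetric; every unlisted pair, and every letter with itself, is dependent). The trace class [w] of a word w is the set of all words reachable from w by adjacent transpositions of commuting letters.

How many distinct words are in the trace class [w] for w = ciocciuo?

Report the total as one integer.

48

0(c) covers ∅
1(i) covers ∅
2(o) covers 0:c, 1:i
3(c) covers 2:o
4(c) covers 3:c
5(i) covers 2:o
6(u) covers ∅
7(o) covers 4:c, 5:i
floor of heap: 0:c, 1:i, 6:u
completions by unplaced set U, small U first (add the entries for U minus each lowest piece of U):
  |U|=1: {6}:1  {7}:1
  |U|=2: {4,7}:1  {5,7}:1  {6,7}:2
  |U|=3: {3,4,7}:1  {4,5,7}:2  {4,6,7}:3  {5,6,7}:3
  |U|=4: {3,4,5,7}:3  {3,4,6,7}:4  {4,5,6,7}:8
  |U|=5: {2,3,4,5,7}:3  {3,4,5,6,7}:15
  |U|=6: {0,2,3,4,5,7}:3  {1,2,3,4,5,7}:3  {2,3,4,5,6,7}:18
  start at 0(c): 21
  start at 1(i): 21
  start at 6(u): 6
sum over floor = 48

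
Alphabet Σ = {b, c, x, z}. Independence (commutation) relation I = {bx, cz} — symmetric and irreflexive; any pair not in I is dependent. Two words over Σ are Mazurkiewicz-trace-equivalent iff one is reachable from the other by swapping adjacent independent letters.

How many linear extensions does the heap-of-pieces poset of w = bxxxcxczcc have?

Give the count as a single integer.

16

piece 0:b — minimal
piece 1:x — minimal
piece 2:x rests on {1:x}
piece 3:x rests on {2:x}
piece 4:c rests on {0:b, 3:x}
piece 5:x rests on {4:c}
piece 6:c rests on {5:x}
piece 7:z rests on {5:x}
piece 8:c rests on {6:c}
piece 9:c rests on {8:c}
minimal pieces: {0:b, 1:x}
ways to finish when only these pieces remain (= sum over removing one remaining piece with nothing left below it):
  1 left: {7}→1  {9}→1
  2 left: {7,9}→2  {8,9}→1
  3 left: {6,8,9}→1  {7,8,9}→3
  4 left: {6,7,8,9}→4
  5 left: {5,6,7,8,9}→4
  6 left: {4,5,6,7,8,9}→4
  7 left: {0,4,5,6,7,8,9}→4  {3,4,5,6,7,8,9}→4
  8 left: {0,3,4,5,6,7,8,9}→8  {2,3,4,5,6,7,8,9}→4
  placing 0:b first → 4 extensions
  placing 1:x first → 12 extensions
total linear extensions = 16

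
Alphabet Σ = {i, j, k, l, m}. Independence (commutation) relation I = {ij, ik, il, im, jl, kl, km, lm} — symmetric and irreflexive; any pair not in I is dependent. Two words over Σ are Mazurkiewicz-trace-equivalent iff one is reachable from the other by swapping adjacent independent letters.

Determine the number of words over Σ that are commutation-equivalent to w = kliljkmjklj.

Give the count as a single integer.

2640

#0=k has no predecessor
#1=l has no predecessor
#2=i has no predecessor
#3=l depends on [1:l]
#4=j depends on [0:k]
#5=k depends on [4:j]
#6=m depends on [4:j]
#7=j depends on [5:k, 6:m]
#8=k depends on [7:j]
#9=l depends on [3:l]
#10=j depends on [8:k]
sources: [0:k, 1:l, 2:i]
N(rest) = Σ N(rest − s) over sources s of rest; N(one piece) = 1:
  size 1 → [2]=1  [9]=1  [10]=1
  size 2 → [2,9]=2  [2,10]=2  [3,9]=1  [8,10]=1  [9,10]=2
  size 3 → [1,3,9]=1  [2,3,9]=3  [2,8,10]=3  [2,9,10]=6  [3,9,10]=3  [7,8,10]=1  [8,9,10]=3
  size 4 → [1,2,3,9]=4  [1,3,9,10]=4  [2,3,9,10]=12  [2,7,8,10]=4  [2,8,9,10]=12  [3,8,9,10]=6  [5,7,8,10]=1  [6,7,8,10]=1  [7,8,9,10]=4
  size 5 → [1,2,3,9,10]=20  [1,3,8,9,10]=10  [2,3,8,9,10]=30  [2,5,7,8,10]=5  [2,6,7,8,10]=5  [2,7,8,9,10]=20  [3,7,8,9,10]=10  [5,6,7,8,10]=2  [5,7,8,9,10]=5  [6,7,8,9,10]=5
  size 6 → [1,2,3,8,9,10]=60  [1,3,7,8,9,10]=20  [2,3,7,8,9,10]=60  [2,5,6,7,8,10]=12  [2,5,7,8,9,10]=30  [2,6,7,8,9,10]=30  [3,5,7,8,9,10]=15  [3,6,7,8,9,10]=15  [4,5,6,7,8,10]=2  [5,6,7,8,9,10]=12
  size 7 → [0,4,5,6,7,8,10]=2  [1,2,3,7,8,9,10]=140  [1,3,5,7,8,9,10]=35  [1,3,6,7,8,9,10]=35  [2,3,5,7,8,9,10]=105  [2,3,6,7,8,9,10]=105  [2,4,5,6,7,8,10]=14  [2,5,6,7,8,9,10]=84  [3,5,6,7,8,9,10]=42  [4,5,6,7,8,9,10]=14
  size 8 → [0,2,4,5,6,7,8,10]=16  [0,4,5,6,7,8,9,10]=16  [1,2,3,5,7,8,9,10]=280  [1,2,3,6,7,8,9,10]=280  [1,3,5,6,7,8,9,10]=112  [2,3,5,6,7,8,9,10]=336  [2,4,5,6,7,8,9,10]=112  [3,4,5,6,7,8,9,10]=56
  size 9 → [0,2,4,5,6,7,8,9,10]=144  [0,3,4,5,6,7,8,9,10]=72  [1,2,3,5,6,7,8,9,10]=1008  [1,3,4,5,6,7,8,9,10]=168  [2,3,4,5,6,7,8,9,10]=504
  first=0(k) contributes 1680
  first=1(l) contributes 720
  first=2(i) contributes 240
|[w]| = 2640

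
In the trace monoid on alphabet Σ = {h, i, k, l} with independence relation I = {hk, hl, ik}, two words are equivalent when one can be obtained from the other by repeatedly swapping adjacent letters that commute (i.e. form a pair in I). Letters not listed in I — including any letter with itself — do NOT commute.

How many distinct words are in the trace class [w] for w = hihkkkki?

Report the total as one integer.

piece 0:h — minimal
piece 1:i rests on {0:h}
piece 2:h rests on {1:i}
piece 3:k — minimal
piece 4:k rests on {3:k}
piece 5:k rests on {4:k}
piece 6:k rests on {5:k}
piece 7:i rests on {2:h}
minimal pieces: {0:h, 3:k}
ways to finish when only these pieces remain (= sum over removing one remaining piece with nothing left below it):
  1 left: {6}→1  {7}→1
  2 left: {2,7}→1  {5,6}→1  {6,7}→2
  3 left: {1,2,7}→1  {2,6,7}→3  {4,5,6}→1  {5,6,7}→3
  4 left: {0,1,2,7}→1  {1,2,6,7}→4  {2,5,6,7}→6  {3,4,5,6}→1  {4,5,6,7}→4
  5 left: {0,1,2,6,7}→5  {1,2,5,6,7}→10  {2,4,5,6,7}→10  {3,4,5,6,7}→5
  6 left: {0,1,2,5,6,7}→15  {1,2,4,5,6,7}→20  {2,3,4,5,6,7}→15
  placing 0:h first → 35 extensions
  placing 3:k first → 35 extensions
total linear extensions = 70

70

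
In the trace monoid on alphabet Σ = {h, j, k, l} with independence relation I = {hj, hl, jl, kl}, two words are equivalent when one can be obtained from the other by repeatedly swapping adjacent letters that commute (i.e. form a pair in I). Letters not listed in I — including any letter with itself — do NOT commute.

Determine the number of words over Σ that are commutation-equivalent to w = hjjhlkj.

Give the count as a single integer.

42

piece 0:h — minimal
piece 1:j — minimal
piece 2:j rests on {1:j}
piece 3:h rests on {0:h}
piece 4:l — minimal
piece 5:k rests on {2:j, 3:h}
piece 6:j rests on {5:k}
minimal pieces: {0:h, 1:j, 4:l}
ways to finish when only these pieces remain (= sum over removing one remaining piece with nothing left below it):
  1 left: {4}→1  {6}→1
  2 left: {4,6}→2  {5,6}→1
  3 left: {2,5,6}→1  {3,5,6}→1  {4,5,6}→3
  4 left: {0,3,5,6}→1  {1,2,5,6}→1  {2,3,5,6}→2  {2,4,5,6}→4  {3,4,5,6}→4
  5 left: {0,2,3,5,6}→3  {0,3,4,5,6}→5  {1,2,3,5,6}→3  {1,2,4,5,6}→5  {2,3,4,5,6}→10
  placing 0:h first → 18 extensions
  placing 1:j first → 18 extensions
  placing 4:l first → 6 extensions
total linear extensions = 42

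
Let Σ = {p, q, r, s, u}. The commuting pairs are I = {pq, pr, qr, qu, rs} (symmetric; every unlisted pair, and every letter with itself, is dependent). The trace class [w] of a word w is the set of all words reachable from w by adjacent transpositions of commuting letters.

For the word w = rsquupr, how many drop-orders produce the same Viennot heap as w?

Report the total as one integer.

22

0(r) covers ∅
1(s) covers ∅
2(q) covers 1:s
3(u) covers 0:r, 1:s
4(u) covers 3:u
5(p) covers 4:u
6(r) covers 4:u
floor of heap: 0:r, 1:s
completions by unplaced set U, small U first (add the entries for U minus each lowest piece of U):
  |U|=1: {2}:1  {5}:1  {6}:1
  |U|=2: {2,5}:2  {2,6}:2  {5,6}:2
  |U|=3: {2,5,6}:6  {4,5,6}:2
  |U|=4: {2,4,5,6}:8  {3,4,5,6}:2
  |U|=5: {0,3,4,5,6}:2  {2,3,4,5,6}:10
  start at 0(r): 10
  start at 1(s): 12
sum over floor = 22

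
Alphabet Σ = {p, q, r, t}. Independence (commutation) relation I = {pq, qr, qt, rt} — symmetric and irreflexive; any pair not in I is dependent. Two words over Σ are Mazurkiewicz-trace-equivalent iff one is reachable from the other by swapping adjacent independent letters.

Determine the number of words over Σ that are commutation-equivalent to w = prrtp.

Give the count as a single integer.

0(p) covers ∅
1(r) covers 0:p
2(r) covers 1:r
3(t) covers 0:p
4(p) covers 2:r, 3:t
floor of heap: 0:p
completions by unplaced set U, small U first (add the entries for U minus each lowest piece of U):
  |U|=1: {4}:1
  |U|=2: {2,4}:1  {3,4}:1
  |U|=3: {1,2,4}:1  {2,3,4}:2
  start at 0(p): 3

3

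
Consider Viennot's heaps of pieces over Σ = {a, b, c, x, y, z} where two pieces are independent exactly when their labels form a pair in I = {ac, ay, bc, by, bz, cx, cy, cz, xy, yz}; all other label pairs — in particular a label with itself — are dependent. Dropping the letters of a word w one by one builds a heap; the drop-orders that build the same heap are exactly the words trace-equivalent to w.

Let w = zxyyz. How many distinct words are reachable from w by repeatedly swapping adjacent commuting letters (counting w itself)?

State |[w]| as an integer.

10

drop 0:z onto floor
drop 1:x onto {0:z}
drop 2:y onto floor
drop 3:y onto {2:y}
drop 4:z onto {1:x}
ground layer = {0:z, 2:y}
drop-orders for the pieces not yet dropped (sum over which currently-grounded one goes next):
  1 to go: {3} 1  {4} 1
  2 to go: {1,4} 1  {2,3} 1  {3,4} 2
  3 to go: {0,1,4} 1  {1,3,4} 3  {2,3,4} 3
  if 0:z drops first: 6 orders
  if 2:y drops first: 4 orders
heap linearizations: 10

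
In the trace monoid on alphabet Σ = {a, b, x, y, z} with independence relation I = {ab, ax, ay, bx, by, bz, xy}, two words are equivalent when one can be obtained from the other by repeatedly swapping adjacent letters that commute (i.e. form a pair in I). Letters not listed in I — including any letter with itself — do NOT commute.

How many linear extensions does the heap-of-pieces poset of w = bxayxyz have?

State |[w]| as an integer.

0(b) covers ∅
1(x) covers ∅
2(a) covers ∅
3(y) covers ∅
4(x) covers 1:x
5(y) covers 3:y
6(z) covers 2:a, 4:x, 5:y
floor of heap: 0:b, 1:x, 2:a, 3:y
completions by unplaced set U, small U first (add the entries for U minus each lowest piece of U):
  |U|=1: {0}:1  {6}:1
  |U|=2: {0,6}:2  {2,6}:1  {4,6}:1  {5,6}:1
  |U|=3: {0,2,6}:3  {0,4,6}:3  {0,5,6}:3  {1,4,6}:1  {2,4,6}:2  {2,5,6}:2  {3,5,6}:1  {4,5,6}:2
  |U|=4: {0,1,4,6}:4  {0,2,4,6}:8  {0,2,5,6}:8  {0,3,5,6}:4  {0,4,5,6}:8  {1,2,4,6}:3  {1,4,5,6}:3  {2,3,5,6}:3  {2,4,5,6}:6  {3,4,5,6}:3
  |U|=5: {0,1,2,4,6}:15  {0,1,4,5,6}:15  {0,2,3,5,6}:15  {0,2,4,5,6}:30  {0,3,4,5,6}:15  {1,2,4,5,6}:12  {1,3,4,5,6}:6  {2,3,4,5,6}:12
  start at 0(b): 30
  start at 1(x): 72
  start at 2(a): 36
  start at 3(y): 72
sum over floor = 210

210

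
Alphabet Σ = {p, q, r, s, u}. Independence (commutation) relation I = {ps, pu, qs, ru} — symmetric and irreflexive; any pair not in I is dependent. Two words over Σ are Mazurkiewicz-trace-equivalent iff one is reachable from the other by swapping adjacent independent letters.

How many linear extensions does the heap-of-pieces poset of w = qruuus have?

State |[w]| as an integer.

4

#0=q has no predecessor
#1=r depends on [0:q]
#2=u depends on [0:q]
#3=u depends on [2:u]
#4=u depends on [3:u]
#5=s depends on [1:r, 4:u]
sources: [0:q]
N(rest) = Σ N(rest − s) over sources s of rest; N(one piece) = 1:
  size 1 → [5]=1
  size 2 → [1,5]=1  [4,5]=1
  size 3 → [1,4,5]=2  [3,4,5]=1
  size 4 → [1,3,4,5]=3  [2,3,4,5]=1
  first=0(q) contributes 4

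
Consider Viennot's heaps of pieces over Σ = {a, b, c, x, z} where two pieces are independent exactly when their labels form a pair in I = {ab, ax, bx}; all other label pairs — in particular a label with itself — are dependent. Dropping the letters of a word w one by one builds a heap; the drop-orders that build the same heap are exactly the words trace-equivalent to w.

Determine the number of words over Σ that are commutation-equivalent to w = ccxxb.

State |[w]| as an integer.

#0=c has no predecessor
#1=c depends on [0:c]
#2=x depends on [1:c]
#3=x depends on [2:x]
#4=b depends on [1:c]
sources: [0:c]
N(rest) = Σ N(rest − s) over sources s of rest; N(one piece) = 1:
  size 1 → [3]=1  [4]=1
  size 2 → [2,3]=1  [3,4]=2
  size 3 → [2,3,4]=3
  first=0(c) contributes 3

3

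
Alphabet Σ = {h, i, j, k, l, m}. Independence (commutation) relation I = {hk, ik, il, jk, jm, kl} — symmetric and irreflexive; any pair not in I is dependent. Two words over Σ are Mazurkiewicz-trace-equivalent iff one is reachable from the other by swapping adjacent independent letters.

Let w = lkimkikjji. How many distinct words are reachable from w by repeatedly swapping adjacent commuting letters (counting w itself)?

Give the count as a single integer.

0(l) covers ∅
1(k) covers ∅
2(i) covers ∅
3(m) covers 0:l, 1:k, 2:i
4(k) covers 3:m
5(i) covers 3:m
6(k) covers 4:k
7(j) covers 5:i
8(j) covers 7:j
9(i) covers 8:j
floor of heap: 0:l, 1:k, 2:i
completions by unplaced set U, small U first (add the entries for U minus each lowest piece of U):
  |U|=1: {6}:1  {9}:1
  |U|=2: {4,6}:1  {6,9}:2  {8,9}:1
  |U|=3: {4,6,9}:3  {6,8,9}:3  {7,8,9}:1
  |U|=4: {4,6,8,9}:6  {5,7,8,9}:1  {6,7,8,9}:4
  |U|=5: {4,6,7,8,9}:10  {5,6,7,8,9}:5
  |U|=6: {4,5,6,7,8,9}:15
  |U|=7: {3,4,5,6,7,8,9}:15
  |U|=8: {0,3,4,5,6,7,8,9}:15  {1,3,4,5,6,7,8,9}:15  {2,3,4,5,6,7,8,9}:15
  start at 0(l): 30
  start at 1(k): 30
  start at 2(i): 30
sum over floor = 90

90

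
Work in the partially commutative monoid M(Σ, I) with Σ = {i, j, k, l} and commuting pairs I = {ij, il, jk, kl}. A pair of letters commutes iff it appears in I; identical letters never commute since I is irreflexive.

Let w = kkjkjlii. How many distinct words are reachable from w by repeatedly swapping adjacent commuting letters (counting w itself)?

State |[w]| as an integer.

drop 0:k onto floor
drop 1:k onto {0:k}
drop 2:j onto floor
drop 3:k onto {1:k}
drop 4:j onto {2:j}
drop 5:l onto {4:j}
drop 6:i onto {3:k}
drop 7:i onto {6:i}
ground layer = {0:k, 2:j}
drop-orders for the pieces not yet dropped (sum over which currently-grounded one goes next):
  1 to go: {5} 1  {7} 1
  2 to go: {4,5} 1  {5,7} 2  {6,7} 1
  3 to go: {2,4,5} 1  {3,6,7} 1  {4,5,7} 3  {5,6,7} 3
  4 to go: {1,3,6,7} 1  {2,4,5,7} 4  {3,5,6,7} 4  {4,5,6,7} 6
  5 to go: {0,1,3,6,7} 1  {1,3,5,6,7} 5  {2,4,5,6,7} 10  {3,4,5,6,7} 10
  6 to go: {0,1,3,5,6,7} 6  {1,3,4,5,6,7} 15  {2,3,4,5,6,7} 20
  if 0:k drops first: 35 orders
  if 2:j drops first: 21 orders
heap linearizations: 56

56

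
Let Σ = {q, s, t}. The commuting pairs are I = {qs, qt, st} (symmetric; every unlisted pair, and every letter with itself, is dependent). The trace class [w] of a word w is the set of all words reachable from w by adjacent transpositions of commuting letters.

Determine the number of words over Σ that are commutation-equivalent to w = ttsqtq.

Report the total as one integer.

60

piece 0:t — minimal
piece 1:t rests on {0:t}
piece 2:s — minimal
piece 3:q — minimal
piece 4:t rests on {1:t}
piece 5:q rests on {3:q}
minimal pieces: {0:t, 2:s, 3:q}
ways to finish when only these pieces remain (= sum over removing one remaining piece with nothing left below it):
  1 left: {2}→1  {4}→1  {5}→1
  2 left: {1,4}→1  {2,4}→2  {2,5}→2  {3,5}→1  {4,5}→2
  3 left: {0,1,4}→1  {1,2,4}→3  {1,4,5}→3  {2,3,5}→3  {2,4,5}→6  {3,4,5}→3
  4 left: {0,1,2,4}→4  {0,1,4,5}→4  {1,2,4,5}→12  {1,3,4,5}→6  {2,3,4,5}→12
  placing 0:t first → 30 extensions
  placing 2:s first → 10 extensions
  placing 3:q first → 20 extensions
total linear extensions = 60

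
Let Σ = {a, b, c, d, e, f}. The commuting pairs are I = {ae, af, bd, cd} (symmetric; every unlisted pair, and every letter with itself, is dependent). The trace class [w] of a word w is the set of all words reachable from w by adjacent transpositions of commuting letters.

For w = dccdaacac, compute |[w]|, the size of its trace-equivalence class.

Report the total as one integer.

0(d) covers ∅
1(c) covers ∅
2(c) covers 1:c
3(d) covers 0:d
4(a) covers 2:c, 3:d
5(a) covers 4:a
6(c) covers 5:a
7(a) covers 6:c
8(c) covers 7:a
floor of heap: 0:d, 1:c
completions by unplaced set U, small U first (add the entries for U minus each lowest piece of U):
  |U|=1: {8}:1
  |U|=2: {7,8}:1
  |U|=3: {6,7,8}:1
  |U|=4: {5,6,7,8}:1
  |U|=5: {4,5,6,7,8}:1
  |U|=6: {2,4,5,6,7,8}:1  {3,4,5,6,7,8}:1
  |U|=7: {0,3,4,5,6,7,8}:1  {1,2,4,5,6,7,8}:1  {2,3,4,5,6,7,8}:2
  start at 0(d): 3
  start at 1(c): 3
sum over floor = 6

6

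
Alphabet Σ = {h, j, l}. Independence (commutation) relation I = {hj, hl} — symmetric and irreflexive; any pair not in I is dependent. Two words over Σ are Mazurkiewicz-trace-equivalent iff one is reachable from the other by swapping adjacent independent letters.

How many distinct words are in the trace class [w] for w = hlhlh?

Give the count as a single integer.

10

0(h) covers ∅
1(l) covers ∅
2(h) covers 0:h
3(l) covers 1:l
4(h) covers 2:h
floor of heap: 0:h, 1:l
completions by unplaced set U, small U first (add the entries for U minus each lowest piece of U):
  |U|=1: {3}:1  {4}:1
  |U|=2: {1,3}:1  {2,4}:1  {3,4}:2
  |U|=3: {0,2,4}:1  {1,3,4}:3  {2,3,4}:3
  start at 0(h): 6
  start at 1(l): 4
sum over floor = 10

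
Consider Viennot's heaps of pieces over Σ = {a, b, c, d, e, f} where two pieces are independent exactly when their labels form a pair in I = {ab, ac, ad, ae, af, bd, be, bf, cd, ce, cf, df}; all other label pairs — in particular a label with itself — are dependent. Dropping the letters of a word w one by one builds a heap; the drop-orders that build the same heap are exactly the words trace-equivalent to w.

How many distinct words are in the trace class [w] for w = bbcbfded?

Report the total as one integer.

140

piece 0:b — minimal
piece 1:b rests on {0:b}
piece 2:c rests on {1:b}
piece 3:b rests on {2:c}
piece 4:f — minimal
piece 5:d — minimal
piece 6:e rests on {4:f, 5:d}
piece 7:d rests on {6:e}
minimal pieces: {0:b, 4:f, 5:d}
ways to finish when only these pieces remain (= sum over removing one remaining piece with nothing left below it):
  1 left: {3}→1  {7}→1
  2 left: {2,3}→1  {3,7}→2  {6,7}→1
  3 left: {1,2,3}→1  {2,3,7}→3  {3,6,7}→3  {4,6,7}→1  {5,6,7}→1
  4 left: {0,1,2,3}→1  {1,2,3,7}→4  {2,3,6,7}→6  {3,4,6,7}→4  {3,5,6,7}→4  {4,5,6,7}→2
  5 left: {0,1,2,3,7}→5  {1,2,3,6,7}→10  {2,3,4,6,7}→10  {2,3,5,6,7}→10  {3,4,5,6,7}→10
  6 left: {0,1,2,3,6,7}→15  {1,2,3,4,6,7}→20  {1,2,3,5,6,7}→20  {2,3,4,5,6,7}→30
  placing 0:b first → 70 extensions
  placing 4:f first → 35 extensions
  placing 5:d first → 35 extensions
total linear extensions = 140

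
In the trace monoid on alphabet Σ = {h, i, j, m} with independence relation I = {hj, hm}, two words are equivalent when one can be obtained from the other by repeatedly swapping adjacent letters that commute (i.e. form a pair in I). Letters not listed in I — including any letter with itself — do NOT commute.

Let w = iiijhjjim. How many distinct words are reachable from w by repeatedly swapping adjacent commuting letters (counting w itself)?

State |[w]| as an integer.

4

0(i) covers ∅
1(i) covers 0:i
2(i) covers 1:i
3(j) covers 2:i
4(h) covers 2:i
5(j) covers 3:j
6(j) covers 5:j
7(i) covers 4:h, 6:j
8(m) covers 7:i
floor of heap: 0:i
completions by unplaced set U, small U first (add the entries for U minus each lowest piece of U):
  |U|=1: {8}:1
  |U|=2: {7,8}:1
  |U|=3: {4,7,8}:1  {6,7,8}:1
  |U|=4: {4,6,7,8}:2  {5,6,7,8}:1
  |U|=5: {3,5,6,7,8}:1  {4,5,6,7,8}:3
  |U|=6: {3,4,5,6,7,8}:4
  |U|=7: {2,3,4,5,6,7,8}:4
  start at 0(i): 4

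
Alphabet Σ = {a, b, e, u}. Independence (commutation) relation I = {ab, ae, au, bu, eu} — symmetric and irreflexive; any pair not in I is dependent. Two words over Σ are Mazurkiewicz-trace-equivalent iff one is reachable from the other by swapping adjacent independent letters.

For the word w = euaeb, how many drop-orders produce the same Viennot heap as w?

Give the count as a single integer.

20

#0=e has no predecessor
#1=u has no predecessor
#2=a has no predecessor
#3=e depends on [0:e]
#4=b depends on [3:e]
sources: [0:e, 1:u, 2:a]
N(rest) = Σ N(rest − s) over sources s of rest; N(one piece) = 1:
  size 1 → [1]=1  [2]=1  [4]=1
  size 2 → [1,2]=2  [1,4]=2  [2,4]=2  [3,4]=1
  size 3 → [0,3,4]=1  [1,2,4]=6  [1,3,4]=3  [2,3,4]=3
  first=0(e) contributes 12
  first=1(u) contributes 4
  first=2(a) contributes 4
|[w]| = 20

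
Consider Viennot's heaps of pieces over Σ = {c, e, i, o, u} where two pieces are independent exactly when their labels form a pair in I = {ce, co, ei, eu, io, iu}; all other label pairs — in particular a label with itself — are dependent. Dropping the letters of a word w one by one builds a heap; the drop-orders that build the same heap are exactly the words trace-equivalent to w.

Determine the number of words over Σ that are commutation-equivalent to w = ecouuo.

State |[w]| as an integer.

3

#0=e has no predecessor
#1=c has no predecessor
#2=o depends on [0:e]
#3=u depends on [1:c, 2:o]
#4=u depends on [3:u]
#5=o depends on [4:u]
sources: [0:e, 1:c]
N(rest) = Σ N(rest − s) over sources s of rest; N(one piece) = 1:
  size 1 → [5]=1
  size 2 → [4,5]=1
  size 3 → [3,4,5]=1
  size 4 → [1,3,4,5]=1  [2,3,4,5]=1
  first=0(e) contributes 2
  first=1(c) contributes 1
|[w]| = 3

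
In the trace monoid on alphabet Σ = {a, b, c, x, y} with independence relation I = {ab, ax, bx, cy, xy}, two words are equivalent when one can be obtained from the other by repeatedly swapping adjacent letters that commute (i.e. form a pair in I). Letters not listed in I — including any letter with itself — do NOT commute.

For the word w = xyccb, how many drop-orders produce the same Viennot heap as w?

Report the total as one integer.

4

drop 0:x onto floor
drop 1:y onto floor
drop 2:c onto {0:x}
drop 3:c onto {2:c}
drop 4:b onto {1:y, 3:c}
ground layer = {0:x, 1:y}
drop-orders for the pieces not yet dropped (sum over which currently-grounded one goes next):
  1 to go: {4} 1
  2 to go: {1,4} 1  {3,4} 1
  3 to go: {1,3,4} 2  {2,3,4} 1
  if 0:x drops first: 3 orders
  if 1:y drops first: 1 orders
heap linearizations: 4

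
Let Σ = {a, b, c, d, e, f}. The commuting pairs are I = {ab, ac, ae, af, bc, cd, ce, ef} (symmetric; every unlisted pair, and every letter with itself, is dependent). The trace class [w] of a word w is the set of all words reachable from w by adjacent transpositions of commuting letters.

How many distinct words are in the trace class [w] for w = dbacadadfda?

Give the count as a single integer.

24

#0=d has no predecessor
#1=b depends on [0:d]
#2=a depends on [0:d]
#3=c has no predecessor
#4=a depends on [2:a]
#5=d depends on [1:b, 4:a]
#6=a depends on [5:d]
#7=d depends on [6:a]
#8=f depends on [3:c, 7:d]
#9=d depends on [8:f]
#10=a depends on [9:d]
sources: [0:d, 3:c]
N(rest) = Σ N(rest − s) over sources s of rest; N(one piece) = 1:
  size 1 → [10]=1
  size 2 → [9,10]=1
  size 3 → [8,9,10]=1
  size 4 → [3,8,9,10]=1  [7,8,9,10]=1
  size 5 → [3,7,8,9,10]=2  [6,7,8,9,10]=1
  size 6 → [3,6,7,8,9,10]=3  [5,6,7,8,9,10]=1
  size 7 → [1,5,6,7,8,9,10]=1  [3,5,6,7,8,9,10]=4  [4,5,6,7,8,9,10]=1
  size 8 → [1,3,5,6,7,8,9,10]=5  [1,4,5,6,7,8,9,10]=2  [2,4,5,6,7,8,9,10]=1  [3,4,5,6,7,8,9,10]=5
  size 9 → [1,2,4,5,6,7,8,9,10]=3  [1,3,4,5,6,7,8,9,10]=12  [2,3,4,5,6,7,8,9,10]=6
  first=0(d) contributes 21
  first=3(c) contributes 3
|[w]| = 24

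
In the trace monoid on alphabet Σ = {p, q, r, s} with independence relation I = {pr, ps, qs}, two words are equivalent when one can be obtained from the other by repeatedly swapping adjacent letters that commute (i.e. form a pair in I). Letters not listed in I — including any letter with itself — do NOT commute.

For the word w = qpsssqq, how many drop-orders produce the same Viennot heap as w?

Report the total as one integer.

piece 0:q — minimal
piece 1:p rests on {0:q}
piece 2:s — minimal
piece 3:s rests on {2:s}
piece 4:s rests on {3:s}
piece 5:q rests on {1:p}
piece 6:q rests on {5:q}
minimal pieces: {0:q, 2:s}
ways to finish when only these pieces remain (= sum over removing one remaining piece with nothing left below it):
  1 left: {4}→1  {6}→1
  2 left: {3,4}→1  {4,6}→2  {5,6}→1
  3 left: {1,5,6}→1  {2,3,4}→1  {3,4,6}→3  {4,5,6}→3
  4 left: {0,1,5,6}→1  {1,4,5,6}→4  {2,3,4,6}→4  {3,4,5,6}→6
  5 left: {0,1,4,5,6}→5  {1,3,4,5,6}→10  {2,3,4,5,6}→10
  placing 0:q first → 20 extensions
  placing 2:s first → 15 extensions
total linear extensions = 35

35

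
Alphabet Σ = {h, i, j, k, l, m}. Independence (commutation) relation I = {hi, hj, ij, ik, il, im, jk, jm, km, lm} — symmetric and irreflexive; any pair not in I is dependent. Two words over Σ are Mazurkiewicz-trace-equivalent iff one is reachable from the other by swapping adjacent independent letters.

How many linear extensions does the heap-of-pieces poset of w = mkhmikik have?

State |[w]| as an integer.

168

drop 0:m onto floor
drop 1:k onto floor
drop 2:h onto {0:m, 1:k}
drop 3:m onto {2:h}
drop 4:i onto floor
drop 5:k onto {2:h}
drop 6:i onto {4:i}
drop 7:k onto {5:k}
ground layer = {0:m, 1:k, 4:i}
drop-orders for the pieces not yet dropped (sum over which currently-grounded one goes next):
  1 to go: {3} 1  {6} 1  {7} 1
  2 to go: {3,6} 2  {3,7} 2  {4,6} 1  {5,7} 1  {6,7} 2
  3 to go: {3,4,6} 3  {3,5,7} 3  {3,6,7} 6  {4,6,7} 3  {5,6,7} 3
  4 to go: {2,3,5,7} 3  {3,4,6,7} 12  {3,5,6,7} 12  {4,5,6,7} 6
  5 to go: {0,2,3,5,7} 3  {1,2,3,5,7} 3  {2,3,5,6,7} 15  {3,4,5,6,7} 30
  6 to go: {0,1,2,3,5,7} 6  {0,2,3,5,6,7} 18  {1,2,3,5,6,7} 18  {2,3,4,5,6,7} 45
  if 0:m drops first: 63 orders
  if 1:k drops first: 63 orders
  if 4:i drops first: 42 orders
heap linearizations: 168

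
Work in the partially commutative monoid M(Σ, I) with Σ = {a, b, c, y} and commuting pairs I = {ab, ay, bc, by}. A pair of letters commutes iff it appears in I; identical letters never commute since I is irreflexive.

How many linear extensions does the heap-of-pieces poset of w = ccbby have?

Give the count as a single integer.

10

0(c) covers ∅
1(c) covers 0:c
2(b) covers ∅
3(b) covers 2:b
4(y) covers 1:c
floor of heap: 0:c, 2:b
completions by unplaced set U, small U first (add the entries for U minus each lowest piece of U):
  |U|=1: {3}:1  {4}:1
  |U|=2: {1,4}:1  {2,3}:1  {3,4}:2
  |U|=3: {0,1,4}:1  {1,3,4}:3  {2,3,4}:3
  start at 0(c): 6
  start at 2(b): 4
sum over floor = 10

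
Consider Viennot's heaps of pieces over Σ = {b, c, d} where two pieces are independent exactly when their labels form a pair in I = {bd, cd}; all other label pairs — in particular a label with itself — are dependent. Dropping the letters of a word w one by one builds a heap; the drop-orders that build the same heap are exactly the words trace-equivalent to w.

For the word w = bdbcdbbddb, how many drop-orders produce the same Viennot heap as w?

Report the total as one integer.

0(b) covers ∅
1(d) covers ∅
2(b) covers 0:b
3(c) covers 2:b
4(d) covers 1:d
5(b) covers 3:c
6(b) covers 5:b
7(d) covers 4:d
8(d) covers 7:d
9(b) covers 6:b
floor of heap: 0:b, 1:d
completions by unplaced set U, small U first (add the entries for U minus each lowest piece of U):
  |U|=1: {8}:1  {9}:1
  |U|=2: {6,9}:1  {7,8}:1  {8,9}:2
  |U|=3: {4,7,8}:1  {5,6,9}:1  {6,8,9}:3  {7,8,9}:3
  |U|=4: {1,4,7,8}:1  {3,5,6,9}:1  {4,7,8,9}:4  {5,6,8,9}:4  {6,7,8,9}:6
  |U|=5: {1,4,7,8,9}:5  {2,3,5,6,9}:1  {3,5,6,8,9}:5  {4,6,7,8,9}:10  {5,6,7,8,9}:10
  |U|=6: {0,2,3,5,6,9}:1  {1,4,6,7,8,9}:15  {2,3,5,6,8,9}:6  {3,5,6,7,8,9}:15  {4,5,6,7,8,9}:20
  |U|=7: {0,2,3,5,6,8,9}:7  {1,4,5,6,7,8,9}:35  {2,3,5,6,7,8,9}:21  {3,4,5,6,7,8,9}:35
  |U|=8: {0,2,3,5,6,7,8,9}:28  {1,3,4,5,6,7,8,9}:70  {2,3,4,5,6,7,8,9}:56
  start at 0(b): 126
  start at 1(d): 84
sum over floor = 210

210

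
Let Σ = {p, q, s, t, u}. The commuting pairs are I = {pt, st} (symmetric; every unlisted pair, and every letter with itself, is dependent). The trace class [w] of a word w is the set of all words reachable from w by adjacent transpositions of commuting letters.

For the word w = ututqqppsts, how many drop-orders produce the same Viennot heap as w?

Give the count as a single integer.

5

#0=u has no predecessor
#1=t depends on [0:u]
#2=u depends on [1:t]
#3=t depends on [2:u]
#4=q depends on [3:t]
#5=q depends on [4:q]
#6=p depends on [5:q]
#7=p depends on [6:p]
#8=s depends on [7:p]
#9=t depends on [5:q]
#10=s depends on [8:s]
sources: [0:u]
N(rest) = Σ N(rest − s) over sources s of rest; N(one piece) = 1:
  size 1 → [9]=1  [10]=1
  size 2 → [8,10]=1  [9,10]=2
  size 3 → [7,8,10]=1  [8,9,10]=3
  size 4 → [6,7,8,10]=1  [7,8,9,10]=4
  size 5 → [6,7,8,9,10]=5
  size 6 → [5,6,7,8,9,10]=5
  size 7 → [4,5,6,7,8,9,10]=5
  size 8 → [3,4,5,6,7,8,9,10]=5
  size 9 → [2,3,4,5,6,7,8,9,10]=5
  first=0(u) contributes 5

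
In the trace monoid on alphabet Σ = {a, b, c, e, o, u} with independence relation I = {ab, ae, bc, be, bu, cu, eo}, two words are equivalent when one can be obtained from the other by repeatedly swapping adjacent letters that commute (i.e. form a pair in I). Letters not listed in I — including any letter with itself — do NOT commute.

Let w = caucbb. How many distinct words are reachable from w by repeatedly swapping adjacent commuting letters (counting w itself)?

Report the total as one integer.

piece 0:c — minimal
piece 1:a rests on {0:c}
piece 2:u rests on {1:a}
piece 3:c rests on {1:a}
piece 4:b — minimal
piece 5:b rests on {4:b}
minimal pieces: {0:c, 4:b}
ways to finish when only these pieces remain (= sum over removing one remaining piece with nothing left below it):
  1 left: {2}→1  {3}→1  {5}→1
  2 left: {2,3}→2  {2,5}→2  {3,5}→2  {4,5}→1
  3 left: {1,2,3}→2  {2,3,5}→6  {2,4,5}→3  {3,4,5}→3
  4 left: {0,1,2,3}→2  {1,2,3,5}→8  {2,3,4,5}→12
  placing 0:c first → 20 extensions
  placing 4:b first → 10 extensions
total linear extensions = 30

30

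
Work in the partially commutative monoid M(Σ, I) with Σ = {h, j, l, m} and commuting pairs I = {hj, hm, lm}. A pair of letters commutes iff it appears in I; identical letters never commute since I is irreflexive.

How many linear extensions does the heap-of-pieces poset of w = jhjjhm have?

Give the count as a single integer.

15

piece 0:j — minimal
piece 1:h — minimal
piece 2:j rests on {0:j}
piece 3:j rests on {2:j}
piece 4:h rests on {1:h}
piece 5:m rests on {3:j}
minimal pieces: {0:j, 1:h}
ways to finish when only these pieces remain (= sum over removing one remaining piece with nothing left below it):
  1 left: {4}→1  {5}→1
  2 left: {1,4}→1  {3,5}→1  {4,5}→2
  3 left: {1,4,5}→3  {2,3,5}→1  {3,4,5}→3
  4 left: {0,2,3,5}→1  {1,3,4,5}→6  {2,3,4,5}→4
  placing 0:j first → 10 extensions
  placing 1:h first → 5 extensions
total linear extensions = 15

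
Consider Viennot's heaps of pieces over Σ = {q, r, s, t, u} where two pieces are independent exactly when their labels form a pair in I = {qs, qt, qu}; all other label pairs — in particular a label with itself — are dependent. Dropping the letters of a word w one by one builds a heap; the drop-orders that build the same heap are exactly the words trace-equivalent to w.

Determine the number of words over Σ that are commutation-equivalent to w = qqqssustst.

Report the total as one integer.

piece 0:q — minimal
piece 1:q rests on {0:q}
piece 2:q rests on {1:q}
piece 3:s — minimal
piece 4:s rests on {3:s}
piece 5:u rests on {4:s}
piece 6:s rests on {5:u}
piece 7:t rests on {6:s}
piece 8:s rests on {7:t}
piece 9:t rests on {8:s}
minimal pieces: {0:q, 3:s}
ways to finish when only these pieces remain (= sum over removing one remaining piece with nothing left below it):
  1 left: {2}→1  {9}→1
  2 left: {1,2}→1  {2,9}→2  {8,9}→1
  3 left: {0,1,2}→1  {1,2,9}→3  {2,8,9}→3  {7,8,9}→1
  4 left: {0,1,2,9}→4  {1,2,8,9}→6  {2,7,8,9}→4  {6,7,8,9}→1
  5 left: {0,1,2,8,9}→10  {1,2,7,8,9}→10  {2,6,7,8,9}→5  {5,6,7,8,9}→1
  6 left: {0,1,2,7,8,9}→20  {1,2,6,7,8,9}→15  {2,5,6,7,8,9}→6  {4,5,6,7,8,9}→1
  7 left: {0,1,2,6,7,8,9}→35  {1,2,5,6,7,8,9}→21  {2,4,5,6,7,8,9}→7  {3,4,5,6,7,8,9}→1
  8 left: {0,1,2,5,6,7,8,9}→56  {1,2,4,5,6,7,8,9}→28  {2,3,4,5,6,7,8,9}→8
  placing 0:q first → 36 extensions
  placing 3:s first → 84 extensions
total linear extensions = 120

120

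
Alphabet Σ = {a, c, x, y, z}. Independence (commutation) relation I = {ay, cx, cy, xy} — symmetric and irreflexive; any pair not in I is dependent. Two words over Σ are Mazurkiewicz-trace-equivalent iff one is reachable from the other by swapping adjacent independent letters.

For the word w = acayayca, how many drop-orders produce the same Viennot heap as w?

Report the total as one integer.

28

drop 0:a onto floor
drop 1:c onto {0:a}
drop 2:a onto {1:c}
drop 3:y onto floor
drop 4:a onto {2:a}
drop 5:y onto {3:y}
drop 6:c onto {4:a}
drop 7:a onto {6:c}
ground layer = {0:a, 3:y}
drop-orders for the pieces not yet dropped (sum over which currently-grounded one goes next):
  1 to go: {5} 1  {7} 1
  2 to go: {3,5} 1  {5,7} 2  {6,7} 1
  3 to go: {3,5,7} 3  {4,6,7} 1  {5,6,7} 3
  4 to go: {2,4,6,7} 1  {3,5,6,7} 6  {4,5,6,7} 4
  5 to go: {1,2,4,6,7} 1  {2,4,5,6,7} 5  {3,4,5,6,7} 10
  6 to go: {0,1,2,4,6,7} 1  {1,2,4,5,6,7} 6  {2,3,4,5,6,7} 15
  if 0:a drops first: 21 orders
  if 3:y drops first: 7 orders
heap linearizations: 28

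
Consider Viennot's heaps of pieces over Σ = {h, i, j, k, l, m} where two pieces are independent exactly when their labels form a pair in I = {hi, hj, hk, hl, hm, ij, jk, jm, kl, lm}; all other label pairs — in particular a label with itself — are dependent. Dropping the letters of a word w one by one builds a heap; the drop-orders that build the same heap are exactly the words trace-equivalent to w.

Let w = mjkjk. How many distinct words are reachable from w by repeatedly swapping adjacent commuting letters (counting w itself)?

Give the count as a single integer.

10

0(m) covers ∅
1(j) covers ∅
2(k) covers 0:m
3(j) covers 1:j
4(k) covers 2:k
floor of heap: 0:m, 1:j
completions by unplaced set U, small U first (add the entries for U minus each lowest piece of U):
  |U|=1: {3}:1  {4}:1
  |U|=2: {1,3}:1  {2,4}:1  {3,4}:2
  |U|=3: {0,2,4}:1  {1,3,4}:3  {2,3,4}:3
  start at 0(m): 6
  start at 1(j): 4
sum over floor = 10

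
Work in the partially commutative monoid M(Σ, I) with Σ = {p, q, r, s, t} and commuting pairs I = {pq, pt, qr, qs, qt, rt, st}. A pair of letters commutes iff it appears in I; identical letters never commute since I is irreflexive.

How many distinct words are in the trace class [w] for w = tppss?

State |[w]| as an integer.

5

#0=t has no predecessor
#1=p has no predecessor
#2=p depends on [1:p]
#3=s depends on [2:p]
#4=s depends on [3:s]
sources: [0:t, 1:p]
N(rest) = Σ N(rest − s) over sources s of rest; N(one piece) = 1:
  size 1 → [0]=1  [4]=1
  size 2 → [0,4]=2  [3,4]=1
  size 3 → [0,3,4]=3  [2,3,4]=1
  first=0(t) contributes 1
  first=1(p) contributes 4
|[w]| = 5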